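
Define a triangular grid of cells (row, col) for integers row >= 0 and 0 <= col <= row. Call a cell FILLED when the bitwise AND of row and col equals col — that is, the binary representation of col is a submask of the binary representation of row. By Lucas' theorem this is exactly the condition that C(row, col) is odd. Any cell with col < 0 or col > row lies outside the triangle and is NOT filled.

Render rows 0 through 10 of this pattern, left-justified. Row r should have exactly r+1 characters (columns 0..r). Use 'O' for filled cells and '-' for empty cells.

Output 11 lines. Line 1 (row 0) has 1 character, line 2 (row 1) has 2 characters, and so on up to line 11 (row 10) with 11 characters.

Answer: O
OO
O-O
OOOO
O---O
OO--OO
O-O-O-O
OOOOOOOO
O-------O
OO------OO
O-O-----O-O

Derivation:
r0=0: O
r1=1: OO
r2=10: O-O
r3=11: OOOO
r4=100: O---O
r5=101: OO--OO
r6=110: O-O-O-O
r7=111: OOOOOOOO
r8=1000: O-------O
r9=1001: OO------OO
r10=1010: O-O-----O-O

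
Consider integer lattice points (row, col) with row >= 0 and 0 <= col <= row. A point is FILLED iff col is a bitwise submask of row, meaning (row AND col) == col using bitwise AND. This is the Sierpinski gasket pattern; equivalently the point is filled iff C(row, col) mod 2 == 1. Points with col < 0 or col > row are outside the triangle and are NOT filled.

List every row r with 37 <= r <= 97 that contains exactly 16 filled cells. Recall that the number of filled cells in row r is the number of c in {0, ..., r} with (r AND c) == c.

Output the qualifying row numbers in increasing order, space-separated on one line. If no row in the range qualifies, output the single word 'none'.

Row r has 2^popcount(r) filled cells, so we need popcount(r) = log2(16) = 4.
Scan r = 37..97 and keep those with exactly 4 one-bits:
r=37=100101 popcount=3 -> skip
r=38=100110 popcount=3 -> skip
r=39=100111 popcount=4 -> KEEP
r=40=101000 popcount=2 -> skip
r=41=101001 popcount=3 -> skip
r=42=101010 popcount=3 -> skip
r=43=101011 popcount=4 -> KEEP
r=44=101100 popcount=3 -> skip
r=45=101101 popcount=4 -> KEEP
r=46=101110 popcount=4 -> KEEP
r=47=101111 popcount=5 -> skip
r=48=110000 popcount=2 -> skip
r=49=110001 popcount=3 -> skip
r=50=110010 popcount=3 -> skip
r=51=110011 popcount=4 -> KEEP
r=52=110100 popcount=3 -> skip
r=53=110101 popcount=4 -> KEEP
r=54=110110 popcount=4 -> KEEP
r=55=110111 popcount=5 -> skip
r=56=111000 popcount=3 -> skip
r=57=111001 popcount=4 -> KEEP
r=58=111010 popcount=4 -> KEEP
r=59=111011 popcount=5 -> skip
r=60=111100 popcount=4 -> KEEP
r=61=111101 popcount=5 -> skip
r=62=111110 popcount=5 -> skip
r=63=111111 popcount=6 -> skip
r=64=1000000 popcount=1 -> skip
r=65=1000001 popcount=2 -> skip
r=66=1000010 popcount=2 -> skip
r=67=1000011 popcount=3 -> skip
r=68=1000100 popcount=2 -> skip
r=69=1000101 popcount=3 -> skip
r=70=1000110 popcount=3 -> skip
r=71=1000111 popcount=4 -> KEEP
r=72=1001000 popcount=2 -> skip
r=73=1001001 popcount=3 -> skip
r=74=1001010 popcount=3 -> skip
r=75=1001011 popcount=4 -> KEEP
r=76=1001100 popcount=3 -> skip
r=77=1001101 popcount=4 -> KEEP
r=78=1001110 popcount=4 -> KEEP
r=79=1001111 popcount=5 -> skip
r=80=1010000 popcount=2 -> skip
r=81=1010001 popcount=3 -> skip
r=82=1010010 popcount=3 -> skip
r=83=1010011 popcount=4 -> KEEP
r=84=1010100 popcount=3 -> skip
r=85=1010101 popcount=4 -> KEEP
r=86=1010110 popcount=4 -> KEEP
r=87=1010111 popcount=5 -> skip
r=88=1011000 popcount=3 -> skip
r=89=1011001 popcount=4 -> KEEP
r=90=1011010 popcount=4 -> KEEP
r=91=1011011 popcount=5 -> skip
r=92=1011100 popcount=4 -> KEEP
r=93=1011101 popcount=5 -> skip
r=94=1011110 popcount=5 -> skip
r=95=1011111 popcount=6 -> skip
r=96=1100000 popcount=2 -> skip
r=97=1100001 popcount=3 -> skip
Kept rows: 39 43 45 46 51 53 54 57 58 60 71 75 77 78 83 85 86 89 90 92

Answer: 39 43 45 46 51 53 54 57 58 60 71 75 77 78 83 85 86 89 90 92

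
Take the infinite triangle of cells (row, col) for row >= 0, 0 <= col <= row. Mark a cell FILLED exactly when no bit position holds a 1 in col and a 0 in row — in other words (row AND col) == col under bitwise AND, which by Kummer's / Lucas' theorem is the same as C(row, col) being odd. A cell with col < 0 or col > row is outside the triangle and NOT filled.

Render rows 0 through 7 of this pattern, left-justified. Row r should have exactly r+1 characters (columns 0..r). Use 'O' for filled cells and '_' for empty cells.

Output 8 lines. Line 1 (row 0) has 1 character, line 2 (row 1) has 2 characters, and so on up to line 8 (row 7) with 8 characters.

r0=0: O
r1=1: OO
r2=10: O_O
r3=11: OOOO
r4=100: O___O
r5=101: OO__OO
r6=110: O_O_O_O
r7=111: OOOOOOOO

Answer: O
OO
O_O
OOOO
O___O
OO__OO
O_O_O_O
OOOOOOOO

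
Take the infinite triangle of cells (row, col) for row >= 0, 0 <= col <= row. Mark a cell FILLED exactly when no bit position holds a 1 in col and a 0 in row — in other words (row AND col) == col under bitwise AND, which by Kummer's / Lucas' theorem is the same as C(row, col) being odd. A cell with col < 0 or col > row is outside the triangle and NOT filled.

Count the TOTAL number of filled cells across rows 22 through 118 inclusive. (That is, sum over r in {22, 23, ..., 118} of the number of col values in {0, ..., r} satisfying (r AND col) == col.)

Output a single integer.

r22=10110 pc3: +8 =8
r23=10111 pc4: +16 =24
r24=11000 pc2: +4 =28
r25=11001 pc3: +8 =36
r26=11010 pc3: +8 =44
r27=11011 pc4: +16 =60
r28=11100 pc3: +8 =68
r29=11101 pc4: +16 =84
r30=11110 pc4: +16 =100
r31=11111 pc5: +32 =132
r32=100000 pc1: +2 =134
r33=100001 pc2: +4 =138
r34=100010 pc2: +4 =142
r35=100011 pc3: +8 =150
r36=100100 pc2: +4 =154
r37=100101 pc3: +8 =162
r38=100110 pc3: +8 =170
r39=100111 pc4: +16 =186
r40=101000 pc2: +4 =190
r41=101001 pc3: +8 =198
r42=101010 pc3: +8 =206
r43=101011 pc4: +16 =222
r44=101100 pc3: +8 =230
r45=101101 pc4: +16 =246
r46=101110 pc4: +16 =262
r47=101111 pc5: +32 =294
r48=110000 pc2: +4 =298
r49=110001 pc3: +8 =306
r50=110010 pc3: +8 =314
r51=110011 pc4: +16 =330
r52=110100 pc3: +8 =338
r53=110101 pc4: +16 =354
r54=110110 pc4: +16 =370
r55=110111 pc5: +32 =402
r56=111000 pc3: +8 =410
r57=111001 pc4: +16 =426
r58=111010 pc4: +16 =442
r59=111011 pc5: +32 =474
r60=111100 pc4: +16 =490
r61=111101 pc5: +32 =522
r62=111110 pc5: +32 =554
r63=111111 pc6: +64 =618
r64=1000000 pc1: +2 =620
r65=1000001 pc2: +4 =624
r66=1000010 pc2: +4 =628
r67=1000011 pc3: +8 =636
r68=1000100 pc2: +4 =640
r69=1000101 pc3: +8 =648
r70=1000110 pc3: +8 =656
r71=1000111 pc4: +16 =672
r72=1001000 pc2: +4 =676
r73=1001001 pc3: +8 =684
r74=1001010 pc3: +8 =692
r75=1001011 pc4: +16 =708
r76=1001100 pc3: +8 =716
r77=1001101 pc4: +16 =732
r78=1001110 pc4: +16 =748
r79=1001111 pc5: +32 =780
r80=1010000 pc2: +4 =784
r81=1010001 pc3: +8 =792
r82=1010010 pc3: +8 =800
r83=1010011 pc4: +16 =816
r84=1010100 pc3: +8 =824
r85=1010101 pc4: +16 =840
r86=1010110 pc4: +16 =856
r87=1010111 pc5: +32 =888
r88=1011000 pc3: +8 =896
r89=1011001 pc4: +16 =912
r90=1011010 pc4: +16 =928
r91=1011011 pc5: +32 =960
r92=1011100 pc4: +16 =976
r93=1011101 pc5: +32 =1008
r94=1011110 pc5: +32 =1040
r95=1011111 pc6: +64 =1104
r96=1100000 pc2: +4 =1108
r97=1100001 pc3: +8 =1116
r98=1100010 pc3: +8 =1124
r99=1100011 pc4: +16 =1140
r100=1100100 pc3: +8 =1148
r101=1100101 pc4: +16 =1164
r102=1100110 pc4: +16 =1180
r103=1100111 pc5: +32 =1212
r104=1101000 pc3: +8 =1220
r105=1101001 pc4: +16 =1236
r106=1101010 pc4: +16 =1252
r107=1101011 pc5: +32 =1284
r108=1101100 pc4: +16 =1300
r109=1101101 pc5: +32 =1332
r110=1101110 pc5: +32 =1364
r111=1101111 pc6: +64 =1428
r112=1110000 pc3: +8 =1436
r113=1110001 pc4: +16 =1452
r114=1110010 pc4: +16 =1468
r115=1110011 pc5: +32 =1500
r116=1110100 pc4: +16 =1516
r117=1110101 pc5: +32 =1548
r118=1110110 pc5: +32 =1580

Answer: 1580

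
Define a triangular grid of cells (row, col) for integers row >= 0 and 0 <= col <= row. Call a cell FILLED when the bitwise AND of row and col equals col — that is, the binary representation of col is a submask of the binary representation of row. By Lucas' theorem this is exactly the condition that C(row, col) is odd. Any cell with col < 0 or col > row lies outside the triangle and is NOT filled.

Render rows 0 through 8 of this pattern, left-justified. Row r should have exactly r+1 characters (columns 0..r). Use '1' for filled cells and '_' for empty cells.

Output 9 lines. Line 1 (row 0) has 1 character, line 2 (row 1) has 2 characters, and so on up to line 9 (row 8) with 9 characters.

Answer: 1
11
1_1
1111
1___1
11__11
1_1_1_1
11111111
1_______1

Derivation:
r0=0: 1
r1=1: 11
r2=10: 1_1
r3=11: 1111
r4=100: 1___1
r5=101: 11__11
r6=110: 1_1_1_1
r7=111: 11111111
r8=1000: 1_______1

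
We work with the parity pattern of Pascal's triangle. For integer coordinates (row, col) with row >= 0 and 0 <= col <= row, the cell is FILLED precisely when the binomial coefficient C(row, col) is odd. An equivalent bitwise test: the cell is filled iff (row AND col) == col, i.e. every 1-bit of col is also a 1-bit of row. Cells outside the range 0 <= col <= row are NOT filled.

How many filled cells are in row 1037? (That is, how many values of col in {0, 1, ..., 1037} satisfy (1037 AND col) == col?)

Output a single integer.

1037 in binary = 10000001101
popcount(1037) = number of 1-bits in 10000001101 = 4
A col c satisfies (1037 AND c) == c iff every set bit of c is also set in 1037; each of the 4 set bits of 1037 can independently be on or off in c.
count = 2^4 = 16

Answer: 16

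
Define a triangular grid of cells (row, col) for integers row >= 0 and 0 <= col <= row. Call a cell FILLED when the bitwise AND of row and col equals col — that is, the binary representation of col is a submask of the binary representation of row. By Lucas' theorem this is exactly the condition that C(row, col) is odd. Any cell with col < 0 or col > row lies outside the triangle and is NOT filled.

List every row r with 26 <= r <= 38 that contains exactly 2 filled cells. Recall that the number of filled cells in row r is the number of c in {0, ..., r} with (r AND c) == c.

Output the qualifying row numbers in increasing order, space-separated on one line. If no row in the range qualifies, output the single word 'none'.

Row r has 2^popcount(r) filled cells, so we need popcount(r) = log2(2) = 1.
Scan r = 26..38 and keep those with exactly 1 one-bits:
r=26=11010 popcount=3 -> skip
r=27=11011 popcount=4 -> skip
r=28=11100 popcount=3 -> skip
r=29=11101 popcount=4 -> skip
r=30=11110 popcount=4 -> skip
r=31=11111 popcount=5 -> skip
r=32=100000 popcount=1 -> KEEP
r=33=100001 popcount=2 -> skip
r=34=100010 popcount=2 -> skip
r=35=100011 popcount=3 -> skip
r=36=100100 popcount=2 -> skip
r=37=100101 popcount=3 -> skip
r=38=100110 popcount=3 -> skip
Kept rows: 32

Answer: 32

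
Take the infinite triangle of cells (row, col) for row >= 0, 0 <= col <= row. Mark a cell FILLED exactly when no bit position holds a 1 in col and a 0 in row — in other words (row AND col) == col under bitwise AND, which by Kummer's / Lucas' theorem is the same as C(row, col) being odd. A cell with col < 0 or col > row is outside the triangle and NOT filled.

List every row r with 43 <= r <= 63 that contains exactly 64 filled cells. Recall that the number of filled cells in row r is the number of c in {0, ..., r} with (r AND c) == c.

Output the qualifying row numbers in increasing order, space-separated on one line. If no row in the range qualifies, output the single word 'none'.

Row r has 2^popcount(r) filled cells, so we need popcount(r) = log2(64) = 6.
Scan r = 43..63 and keep those with exactly 6 one-bits:
r=43=101011 popcount=4 -> skip
r=44=101100 popcount=3 -> skip
r=45=101101 popcount=4 -> skip
r=46=101110 popcount=4 -> skip
r=47=101111 popcount=5 -> skip
r=48=110000 popcount=2 -> skip
r=49=110001 popcount=3 -> skip
r=50=110010 popcount=3 -> skip
r=51=110011 popcount=4 -> skip
r=52=110100 popcount=3 -> skip
r=53=110101 popcount=4 -> skip
r=54=110110 popcount=4 -> skip
r=55=110111 popcount=5 -> skip
r=56=111000 popcount=3 -> skip
r=57=111001 popcount=4 -> skip
r=58=111010 popcount=4 -> skip
r=59=111011 popcount=5 -> skip
r=60=111100 popcount=4 -> skip
r=61=111101 popcount=5 -> skip
r=62=111110 popcount=5 -> skip
r=63=111111 popcount=6 -> KEEP
Kept rows: 63

Answer: 63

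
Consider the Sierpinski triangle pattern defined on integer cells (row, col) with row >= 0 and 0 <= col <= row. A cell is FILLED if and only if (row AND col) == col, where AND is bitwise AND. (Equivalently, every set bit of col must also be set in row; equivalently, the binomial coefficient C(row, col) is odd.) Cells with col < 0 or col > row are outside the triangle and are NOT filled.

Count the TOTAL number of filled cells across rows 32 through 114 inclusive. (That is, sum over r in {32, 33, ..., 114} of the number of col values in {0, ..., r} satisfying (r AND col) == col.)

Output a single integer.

Answer: 1336

Derivation:
r32=100000 pc1: +2 =2
r33=100001 pc2: +4 =6
r34=100010 pc2: +4 =10
r35=100011 pc3: +8 =18
r36=100100 pc2: +4 =22
r37=100101 pc3: +8 =30
r38=100110 pc3: +8 =38
r39=100111 pc4: +16 =54
r40=101000 pc2: +4 =58
r41=101001 pc3: +8 =66
r42=101010 pc3: +8 =74
r43=101011 pc4: +16 =90
r44=101100 pc3: +8 =98
r45=101101 pc4: +16 =114
r46=101110 pc4: +16 =130
r47=101111 pc5: +32 =162
r48=110000 pc2: +4 =166
r49=110001 pc3: +8 =174
r50=110010 pc3: +8 =182
r51=110011 pc4: +16 =198
r52=110100 pc3: +8 =206
r53=110101 pc4: +16 =222
r54=110110 pc4: +16 =238
r55=110111 pc5: +32 =270
r56=111000 pc3: +8 =278
r57=111001 pc4: +16 =294
r58=111010 pc4: +16 =310
r59=111011 pc5: +32 =342
r60=111100 pc4: +16 =358
r61=111101 pc5: +32 =390
r62=111110 pc5: +32 =422
r63=111111 pc6: +64 =486
r64=1000000 pc1: +2 =488
r65=1000001 pc2: +4 =492
r66=1000010 pc2: +4 =496
r67=1000011 pc3: +8 =504
r68=1000100 pc2: +4 =508
r69=1000101 pc3: +8 =516
r70=1000110 pc3: +8 =524
r71=1000111 pc4: +16 =540
r72=1001000 pc2: +4 =544
r73=1001001 pc3: +8 =552
r74=1001010 pc3: +8 =560
r75=1001011 pc4: +16 =576
r76=1001100 pc3: +8 =584
r77=1001101 pc4: +16 =600
r78=1001110 pc4: +16 =616
r79=1001111 pc5: +32 =648
r80=1010000 pc2: +4 =652
r81=1010001 pc3: +8 =660
r82=1010010 pc3: +8 =668
r83=1010011 pc4: +16 =684
r84=1010100 pc3: +8 =692
r85=1010101 pc4: +16 =708
r86=1010110 pc4: +16 =724
r87=1010111 pc5: +32 =756
r88=1011000 pc3: +8 =764
r89=1011001 pc4: +16 =780
r90=1011010 pc4: +16 =796
r91=1011011 pc5: +32 =828
r92=1011100 pc4: +16 =844
r93=1011101 pc5: +32 =876
r94=1011110 pc5: +32 =908
r95=1011111 pc6: +64 =972
r96=1100000 pc2: +4 =976
r97=1100001 pc3: +8 =984
r98=1100010 pc3: +8 =992
r99=1100011 pc4: +16 =1008
r100=1100100 pc3: +8 =1016
r101=1100101 pc4: +16 =1032
r102=1100110 pc4: +16 =1048
r103=1100111 pc5: +32 =1080
r104=1101000 pc3: +8 =1088
r105=1101001 pc4: +16 =1104
r106=1101010 pc4: +16 =1120
r107=1101011 pc5: +32 =1152
r108=1101100 pc4: +16 =1168
r109=1101101 pc5: +32 =1200
r110=1101110 pc5: +32 =1232
r111=1101111 pc6: +64 =1296
r112=1110000 pc3: +8 =1304
r113=1110001 pc4: +16 =1320
r114=1110010 pc4: +16 =1336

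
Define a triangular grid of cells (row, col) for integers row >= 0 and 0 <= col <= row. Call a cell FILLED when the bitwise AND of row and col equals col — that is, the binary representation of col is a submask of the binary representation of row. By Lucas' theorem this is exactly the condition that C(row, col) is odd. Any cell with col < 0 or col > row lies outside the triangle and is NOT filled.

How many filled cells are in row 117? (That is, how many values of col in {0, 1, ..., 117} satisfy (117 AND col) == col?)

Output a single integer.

117 in binary = 1110101
popcount(117) = number of 1-bits in 1110101 = 5
A col c satisfies (117 AND c) == c iff every set bit of c is also set in 117; each of the 5 set bits of 117 can independently be on or off in c.
count = 2^5 = 32

Answer: 32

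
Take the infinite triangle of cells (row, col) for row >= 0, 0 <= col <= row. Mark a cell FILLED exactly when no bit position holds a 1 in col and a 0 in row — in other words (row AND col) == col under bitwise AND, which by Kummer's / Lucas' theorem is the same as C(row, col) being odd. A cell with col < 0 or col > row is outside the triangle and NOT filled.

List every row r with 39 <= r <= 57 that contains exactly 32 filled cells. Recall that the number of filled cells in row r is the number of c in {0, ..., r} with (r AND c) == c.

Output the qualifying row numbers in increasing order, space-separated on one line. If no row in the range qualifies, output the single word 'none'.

Row r has 2^popcount(r) filled cells, so we need popcount(r) = log2(32) = 5.
Scan r = 39..57 and keep those with exactly 5 one-bits:
r=39=100111 popcount=4 -> skip
r=40=101000 popcount=2 -> skip
r=41=101001 popcount=3 -> skip
r=42=101010 popcount=3 -> skip
r=43=101011 popcount=4 -> skip
r=44=101100 popcount=3 -> skip
r=45=101101 popcount=4 -> skip
r=46=101110 popcount=4 -> skip
r=47=101111 popcount=5 -> KEEP
r=48=110000 popcount=2 -> skip
r=49=110001 popcount=3 -> skip
r=50=110010 popcount=3 -> skip
r=51=110011 popcount=4 -> skip
r=52=110100 popcount=3 -> skip
r=53=110101 popcount=4 -> skip
r=54=110110 popcount=4 -> skip
r=55=110111 popcount=5 -> KEEP
r=56=111000 popcount=3 -> skip
r=57=111001 popcount=4 -> skip
Kept rows: 47 55

Answer: 47 55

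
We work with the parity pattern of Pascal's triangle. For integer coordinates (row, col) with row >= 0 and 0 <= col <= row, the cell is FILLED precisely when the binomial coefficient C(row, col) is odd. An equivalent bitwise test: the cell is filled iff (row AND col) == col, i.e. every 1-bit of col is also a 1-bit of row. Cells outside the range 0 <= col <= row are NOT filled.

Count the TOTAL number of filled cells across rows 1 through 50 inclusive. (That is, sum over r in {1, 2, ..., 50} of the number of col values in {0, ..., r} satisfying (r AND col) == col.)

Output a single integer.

Answer: 424

Derivation:
r1=1 pc1: +2 =2
r2=10 pc1: +2 =4
r3=11 pc2: +4 =8
r4=100 pc1: +2 =10
r5=101 pc2: +4 =14
r6=110 pc2: +4 =18
r7=111 pc3: +8 =26
r8=1000 pc1: +2 =28
r9=1001 pc2: +4 =32
r10=1010 pc2: +4 =36
r11=1011 pc3: +8 =44
r12=1100 pc2: +4 =48
r13=1101 pc3: +8 =56
r14=1110 pc3: +8 =64
r15=1111 pc4: +16 =80
r16=10000 pc1: +2 =82
r17=10001 pc2: +4 =86
r18=10010 pc2: +4 =90
r19=10011 pc3: +8 =98
r20=10100 pc2: +4 =102
r21=10101 pc3: +8 =110
r22=10110 pc3: +8 =118
r23=10111 pc4: +16 =134
r24=11000 pc2: +4 =138
r25=11001 pc3: +8 =146
r26=11010 pc3: +8 =154
r27=11011 pc4: +16 =170
r28=11100 pc3: +8 =178
r29=11101 pc4: +16 =194
r30=11110 pc4: +16 =210
r31=11111 pc5: +32 =242
r32=100000 pc1: +2 =244
r33=100001 pc2: +4 =248
r34=100010 pc2: +4 =252
r35=100011 pc3: +8 =260
r36=100100 pc2: +4 =264
r37=100101 pc3: +8 =272
r38=100110 pc3: +8 =280
r39=100111 pc4: +16 =296
r40=101000 pc2: +4 =300
r41=101001 pc3: +8 =308
r42=101010 pc3: +8 =316
r43=101011 pc4: +16 =332
r44=101100 pc3: +8 =340
r45=101101 pc4: +16 =356
r46=101110 pc4: +16 =372
r47=101111 pc5: +32 =404
r48=110000 pc2: +4 =408
r49=110001 pc3: +8 =416
r50=110010 pc3: +8 =424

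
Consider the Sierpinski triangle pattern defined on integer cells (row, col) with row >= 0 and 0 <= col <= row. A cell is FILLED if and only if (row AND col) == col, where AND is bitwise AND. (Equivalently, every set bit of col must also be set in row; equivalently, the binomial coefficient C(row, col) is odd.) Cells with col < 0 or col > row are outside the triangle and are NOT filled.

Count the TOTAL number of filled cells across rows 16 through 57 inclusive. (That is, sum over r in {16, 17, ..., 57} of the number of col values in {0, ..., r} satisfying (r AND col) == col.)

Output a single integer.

r16=10000 pc1: +2 =2
r17=10001 pc2: +4 =6
r18=10010 pc2: +4 =10
r19=10011 pc3: +8 =18
r20=10100 pc2: +4 =22
r21=10101 pc3: +8 =30
r22=10110 pc3: +8 =38
r23=10111 pc4: +16 =54
r24=11000 pc2: +4 =58
r25=11001 pc3: +8 =66
r26=11010 pc3: +8 =74
r27=11011 pc4: +16 =90
r28=11100 pc3: +8 =98
r29=11101 pc4: +16 =114
r30=11110 pc4: +16 =130
r31=11111 pc5: +32 =162
r32=100000 pc1: +2 =164
r33=100001 pc2: +4 =168
r34=100010 pc2: +4 =172
r35=100011 pc3: +8 =180
r36=100100 pc2: +4 =184
r37=100101 pc3: +8 =192
r38=100110 pc3: +8 =200
r39=100111 pc4: +16 =216
r40=101000 pc2: +4 =220
r41=101001 pc3: +8 =228
r42=101010 pc3: +8 =236
r43=101011 pc4: +16 =252
r44=101100 pc3: +8 =260
r45=101101 pc4: +16 =276
r46=101110 pc4: +16 =292
r47=101111 pc5: +32 =324
r48=110000 pc2: +4 =328
r49=110001 pc3: +8 =336
r50=110010 pc3: +8 =344
r51=110011 pc4: +16 =360
r52=110100 pc3: +8 =368
r53=110101 pc4: +16 =384
r54=110110 pc4: +16 =400
r55=110111 pc5: +32 =432
r56=111000 pc3: +8 =440
r57=111001 pc4: +16 =456

Answer: 456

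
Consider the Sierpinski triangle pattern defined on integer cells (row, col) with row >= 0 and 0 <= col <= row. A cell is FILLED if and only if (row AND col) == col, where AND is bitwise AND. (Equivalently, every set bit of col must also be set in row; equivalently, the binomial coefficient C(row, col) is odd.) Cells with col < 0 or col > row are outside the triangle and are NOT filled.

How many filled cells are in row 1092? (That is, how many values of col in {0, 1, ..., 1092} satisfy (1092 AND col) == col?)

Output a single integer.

Answer: 8

Derivation:
1092 in binary = 10001000100
popcount(1092) = number of 1-bits in 10001000100 = 3
A col c satisfies (1092 AND c) == c iff every set bit of c is also set in 1092; each of the 3 set bits of 1092 can independently be on or off in c.
count = 2^3 = 8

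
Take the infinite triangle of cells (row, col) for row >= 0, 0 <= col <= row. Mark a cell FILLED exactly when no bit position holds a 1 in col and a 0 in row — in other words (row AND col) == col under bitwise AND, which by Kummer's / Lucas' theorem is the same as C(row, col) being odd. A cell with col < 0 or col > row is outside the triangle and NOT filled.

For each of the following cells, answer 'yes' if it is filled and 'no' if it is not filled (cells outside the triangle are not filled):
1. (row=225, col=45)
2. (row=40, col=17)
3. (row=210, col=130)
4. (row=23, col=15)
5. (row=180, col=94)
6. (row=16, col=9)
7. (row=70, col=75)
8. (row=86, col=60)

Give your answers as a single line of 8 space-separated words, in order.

(225,45): row=0b11100001, col=0b101101, row AND col = 0b100001 = 33; 33 != 45 -> empty
(40,17): row=0b101000, col=0b10001, row AND col = 0b0 = 0; 0 != 17 -> empty
(210,130): row=0b11010010, col=0b10000010, row AND col = 0b10000010 = 130; 130 == 130 -> filled
(23,15): row=0b10111, col=0b1111, row AND col = 0b111 = 7; 7 != 15 -> empty
(180,94): row=0b10110100, col=0b1011110, row AND col = 0b10100 = 20; 20 != 94 -> empty
(16,9): row=0b10000, col=0b1001, row AND col = 0b0 = 0; 0 != 9 -> empty
(70,75): col outside [0, 70] -> not filled
(86,60): row=0b1010110, col=0b111100, row AND col = 0b10100 = 20; 20 != 60 -> empty

Answer: no no yes no no no no no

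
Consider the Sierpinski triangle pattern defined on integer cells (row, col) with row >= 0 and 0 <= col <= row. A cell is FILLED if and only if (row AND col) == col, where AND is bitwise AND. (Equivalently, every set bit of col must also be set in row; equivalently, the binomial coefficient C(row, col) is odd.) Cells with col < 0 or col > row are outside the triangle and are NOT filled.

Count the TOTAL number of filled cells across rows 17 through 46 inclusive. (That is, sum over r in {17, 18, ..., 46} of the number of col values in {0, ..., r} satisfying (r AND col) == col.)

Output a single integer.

r17=10001 pc2: +4 =4
r18=10010 pc2: +4 =8
r19=10011 pc3: +8 =16
r20=10100 pc2: +4 =20
r21=10101 pc3: +8 =28
r22=10110 pc3: +8 =36
r23=10111 pc4: +16 =52
r24=11000 pc2: +4 =56
r25=11001 pc3: +8 =64
r26=11010 pc3: +8 =72
r27=11011 pc4: +16 =88
r28=11100 pc3: +8 =96
r29=11101 pc4: +16 =112
r30=11110 pc4: +16 =128
r31=11111 pc5: +32 =160
r32=100000 pc1: +2 =162
r33=100001 pc2: +4 =166
r34=100010 pc2: +4 =170
r35=100011 pc3: +8 =178
r36=100100 pc2: +4 =182
r37=100101 pc3: +8 =190
r38=100110 pc3: +8 =198
r39=100111 pc4: +16 =214
r40=101000 pc2: +4 =218
r41=101001 pc3: +8 =226
r42=101010 pc3: +8 =234
r43=101011 pc4: +16 =250
r44=101100 pc3: +8 =258
r45=101101 pc4: +16 =274
r46=101110 pc4: +16 =290

Answer: 290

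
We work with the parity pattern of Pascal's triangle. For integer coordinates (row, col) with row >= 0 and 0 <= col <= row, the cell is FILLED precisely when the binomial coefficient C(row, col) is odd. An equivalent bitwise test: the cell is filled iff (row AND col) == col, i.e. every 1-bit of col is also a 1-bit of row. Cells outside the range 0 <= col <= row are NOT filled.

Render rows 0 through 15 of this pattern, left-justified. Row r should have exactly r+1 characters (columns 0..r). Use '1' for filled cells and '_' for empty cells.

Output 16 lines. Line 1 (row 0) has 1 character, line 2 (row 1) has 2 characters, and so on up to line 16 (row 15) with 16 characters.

r0=0: 1
r1=1: 11
r2=10: 1_1
r3=11: 1111
r4=100: 1___1
r5=101: 11__11
r6=110: 1_1_1_1
r7=111: 11111111
r8=1000: 1_______1
r9=1001: 11______11
r10=1010: 1_1_____1_1
r11=1011: 1111____1111
r12=1100: 1___1___1___1
r13=1101: 11__11__11__11
r14=1110: 1_1_1_1_1_1_1_1
r15=1111: 1111111111111111

Answer: 1
11
1_1
1111
1___1
11__11
1_1_1_1
11111111
1_______1
11______11
1_1_____1_1
1111____1111
1___1___1___1
11__11__11__11
1_1_1_1_1_1_1_1
1111111111111111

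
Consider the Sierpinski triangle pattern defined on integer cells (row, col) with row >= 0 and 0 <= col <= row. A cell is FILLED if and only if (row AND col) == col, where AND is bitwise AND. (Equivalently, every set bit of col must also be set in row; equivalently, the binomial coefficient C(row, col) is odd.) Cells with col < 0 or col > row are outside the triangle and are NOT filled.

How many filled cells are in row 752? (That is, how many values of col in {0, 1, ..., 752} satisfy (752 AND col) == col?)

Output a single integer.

752 in binary = 1011110000
popcount(752) = number of 1-bits in 1011110000 = 5
A col c satisfies (752 AND c) == c iff every set bit of c is also set in 752; each of the 5 set bits of 752 can independently be on or off in c.
count = 2^5 = 32

Answer: 32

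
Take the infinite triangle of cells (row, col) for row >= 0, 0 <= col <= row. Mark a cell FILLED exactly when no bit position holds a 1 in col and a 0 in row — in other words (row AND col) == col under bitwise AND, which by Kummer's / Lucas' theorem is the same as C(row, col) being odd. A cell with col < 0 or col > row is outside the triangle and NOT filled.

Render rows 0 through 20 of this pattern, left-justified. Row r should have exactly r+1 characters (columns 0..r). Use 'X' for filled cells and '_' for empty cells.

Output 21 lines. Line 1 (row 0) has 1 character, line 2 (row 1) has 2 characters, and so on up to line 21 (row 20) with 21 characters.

Answer: X
XX
X_X
XXXX
X___X
XX__XX
X_X_X_X
XXXXXXXX
X_______X
XX______XX
X_X_____X_X
XXXX____XXXX
X___X___X___X
XX__XX__XX__XX
X_X_X_X_X_X_X_X
XXXXXXXXXXXXXXXX
X_______________X
XX______________XX
X_X_____________X_X
XXXX____________XXXX
X___X___________X___X

Derivation:
r0=0: X
r1=1: XX
r2=10: X_X
r3=11: XXXX
r4=100: X___X
r5=101: XX__XX
r6=110: X_X_X_X
r7=111: XXXXXXXX
r8=1000: X_______X
r9=1001: XX______XX
r10=1010: X_X_____X_X
r11=1011: XXXX____XXXX
r12=1100: X___X___X___X
r13=1101: XX__XX__XX__XX
r14=1110: X_X_X_X_X_X_X_X
r15=1111: XXXXXXXXXXXXXXXX
r16=10000: X_______________X
r17=10001: XX______________XX
r18=10010: X_X_____________X_X
r19=10011: XXXX____________XXXX
r20=10100: X___X___________X___X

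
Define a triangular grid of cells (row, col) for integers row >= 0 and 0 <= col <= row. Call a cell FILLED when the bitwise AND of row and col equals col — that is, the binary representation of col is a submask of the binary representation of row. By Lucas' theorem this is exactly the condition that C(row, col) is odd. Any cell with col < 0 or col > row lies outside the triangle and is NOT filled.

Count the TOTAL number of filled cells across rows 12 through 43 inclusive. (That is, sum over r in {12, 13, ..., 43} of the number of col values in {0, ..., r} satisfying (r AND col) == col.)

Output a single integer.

Answer: 288

Derivation:
r12=1100 pc2: +4 =4
r13=1101 pc3: +8 =12
r14=1110 pc3: +8 =20
r15=1111 pc4: +16 =36
r16=10000 pc1: +2 =38
r17=10001 pc2: +4 =42
r18=10010 pc2: +4 =46
r19=10011 pc3: +8 =54
r20=10100 pc2: +4 =58
r21=10101 pc3: +8 =66
r22=10110 pc3: +8 =74
r23=10111 pc4: +16 =90
r24=11000 pc2: +4 =94
r25=11001 pc3: +8 =102
r26=11010 pc3: +8 =110
r27=11011 pc4: +16 =126
r28=11100 pc3: +8 =134
r29=11101 pc4: +16 =150
r30=11110 pc4: +16 =166
r31=11111 pc5: +32 =198
r32=100000 pc1: +2 =200
r33=100001 pc2: +4 =204
r34=100010 pc2: +4 =208
r35=100011 pc3: +8 =216
r36=100100 pc2: +4 =220
r37=100101 pc3: +8 =228
r38=100110 pc3: +8 =236
r39=100111 pc4: +16 =252
r40=101000 pc2: +4 =256
r41=101001 pc3: +8 =264
r42=101010 pc3: +8 =272
r43=101011 pc4: +16 =288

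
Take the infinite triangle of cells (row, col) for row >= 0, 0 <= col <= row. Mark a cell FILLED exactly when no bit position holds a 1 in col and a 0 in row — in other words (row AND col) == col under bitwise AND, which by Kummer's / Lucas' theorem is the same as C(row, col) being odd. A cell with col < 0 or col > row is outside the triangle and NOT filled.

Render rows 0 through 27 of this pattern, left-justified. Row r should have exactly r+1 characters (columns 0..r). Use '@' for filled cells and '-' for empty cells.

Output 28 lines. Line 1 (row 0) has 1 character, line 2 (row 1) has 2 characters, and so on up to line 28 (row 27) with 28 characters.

Answer: @
@@
@-@
@@@@
@---@
@@--@@
@-@-@-@
@@@@@@@@
@-------@
@@------@@
@-@-----@-@
@@@@----@@@@
@---@---@---@
@@--@@--@@--@@
@-@-@-@-@-@-@-@
@@@@@@@@@@@@@@@@
@---------------@
@@--------------@@
@-@-------------@-@
@@@@------------@@@@
@---@-----------@---@
@@--@@----------@@--@@
@-@-@-@---------@-@-@-@
@@@@@@@@--------@@@@@@@@
@-------@-------@-------@
@@------@@------@@------@@
@-@-----@-@-----@-@-----@-@
@@@@----@@@@----@@@@----@@@@

Derivation:
r0=0: @
r1=1: @@
r2=10: @-@
r3=11: @@@@
r4=100: @---@
r5=101: @@--@@
r6=110: @-@-@-@
r7=111: @@@@@@@@
r8=1000: @-------@
r9=1001: @@------@@
r10=1010: @-@-----@-@
r11=1011: @@@@----@@@@
r12=1100: @---@---@---@
r13=1101: @@--@@--@@--@@
r14=1110: @-@-@-@-@-@-@-@
r15=1111: @@@@@@@@@@@@@@@@
r16=10000: @---------------@
r17=10001: @@--------------@@
r18=10010: @-@-------------@-@
r19=10011: @@@@------------@@@@
r20=10100: @---@-----------@---@
r21=10101: @@--@@----------@@--@@
r22=10110: @-@-@-@---------@-@-@-@
r23=10111: @@@@@@@@--------@@@@@@@@
r24=11000: @-------@-------@-------@
r25=11001: @@------@@------@@------@@
r26=11010: @-@-----@-@-----@-@-----@-@
r27=11011: @@@@----@@@@----@@@@----@@@@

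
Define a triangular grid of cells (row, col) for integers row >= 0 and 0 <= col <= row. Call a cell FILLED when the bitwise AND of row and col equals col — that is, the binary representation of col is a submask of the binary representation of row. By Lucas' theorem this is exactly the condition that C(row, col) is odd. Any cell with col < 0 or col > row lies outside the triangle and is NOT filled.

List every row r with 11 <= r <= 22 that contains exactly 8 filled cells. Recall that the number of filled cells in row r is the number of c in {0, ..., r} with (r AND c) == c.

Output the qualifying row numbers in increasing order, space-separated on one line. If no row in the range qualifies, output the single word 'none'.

Row r has 2^popcount(r) filled cells, so we need popcount(r) = log2(8) = 3.
Scan r = 11..22 and keep those with exactly 3 one-bits:
r=11=1011 popcount=3 -> KEEP
r=12=1100 popcount=2 -> skip
r=13=1101 popcount=3 -> KEEP
r=14=1110 popcount=3 -> KEEP
r=15=1111 popcount=4 -> skip
r=16=10000 popcount=1 -> skip
r=17=10001 popcount=2 -> skip
r=18=10010 popcount=2 -> skip
r=19=10011 popcount=3 -> KEEP
r=20=10100 popcount=2 -> skip
r=21=10101 popcount=3 -> KEEP
r=22=10110 popcount=3 -> KEEP
Kept rows: 11 13 14 19 21 22

Answer: 11 13 14 19 21 22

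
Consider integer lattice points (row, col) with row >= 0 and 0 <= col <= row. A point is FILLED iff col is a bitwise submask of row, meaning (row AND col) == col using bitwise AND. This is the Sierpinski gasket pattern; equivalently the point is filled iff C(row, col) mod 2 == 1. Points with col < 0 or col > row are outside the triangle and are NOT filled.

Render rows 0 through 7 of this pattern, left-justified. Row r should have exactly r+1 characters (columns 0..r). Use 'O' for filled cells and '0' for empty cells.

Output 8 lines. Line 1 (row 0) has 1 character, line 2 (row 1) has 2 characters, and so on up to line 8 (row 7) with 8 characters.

Answer: O
OO
O0O
OOOO
O000O
OO00OO
O0O0O0O
OOOOOOOO

Derivation:
r0=0: O
r1=1: OO
r2=10: O0O
r3=11: OOOO
r4=100: O000O
r5=101: OO00OO
r6=110: O0O0O0O
r7=111: OOOOOOOO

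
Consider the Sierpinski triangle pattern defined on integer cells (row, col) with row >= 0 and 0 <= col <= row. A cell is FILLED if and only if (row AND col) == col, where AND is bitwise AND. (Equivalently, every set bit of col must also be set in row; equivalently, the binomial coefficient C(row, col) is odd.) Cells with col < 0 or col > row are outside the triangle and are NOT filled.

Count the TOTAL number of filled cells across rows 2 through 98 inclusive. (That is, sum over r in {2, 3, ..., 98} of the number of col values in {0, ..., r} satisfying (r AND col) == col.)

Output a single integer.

r2=10 pc1: +2 =2
r3=11 pc2: +4 =6
r4=100 pc1: +2 =8
r5=101 pc2: +4 =12
r6=110 pc2: +4 =16
r7=111 pc3: +8 =24
r8=1000 pc1: +2 =26
r9=1001 pc2: +4 =30
r10=1010 pc2: +4 =34
r11=1011 pc3: +8 =42
r12=1100 pc2: +4 =46
r13=1101 pc3: +8 =54
r14=1110 pc3: +8 =62
r15=1111 pc4: +16 =78
r16=10000 pc1: +2 =80
r17=10001 pc2: +4 =84
r18=10010 pc2: +4 =88
r19=10011 pc3: +8 =96
r20=10100 pc2: +4 =100
r21=10101 pc3: +8 =108
r22=10110 pc3: +8 =116
r23=10111 pc4: +16 =132
r24=11000 pc2: +4 =136
r25=11001 pc3: +8 =144
r26=11010 pc3: +8 =152
r27=11011 pc4: +16 =168
r28=11100 pc3: +8 =176
r29=11101 pc4: +16 =192
r30=11110 pc4: +16 =208
r31=11111 pc5: +32 =240
r32=100000 pc1: +2 =242
r33=100001 pc2: +4 =246
r34=100010 pc2: +4 =250
r35=100011 pc3: +8 =258
r36=100100 pc2: +4 =262
r37=100101 pc3: +8 =270
r38=100110 pc3: +8 =278
r39=100111 pc4: +16 =294
r40=101000 pc2: +4 =298
r41=101001 pc3: +8 =306
r42=101010 pc3: +8 =314
r43=101011 pc4: +16 =330
r44=101100 pc3: +8 =338
r45=101101 pc4: +16 =354
r46=101110 pc4: +16 =370
r47=101111 pc5: +32 =402
r48=110000 pc2: +4 =406
r49=110001 pc3: +8 =414
r50=110010 pc3: +8 =422
r51=110011 pc4: +16 =438
r52=110100 pc3: +8 =446
r53=110101 pc4: +16 =462
r54=110110 pc4: +16 =478
r55=110111 pc5: +32 =510
r56=111000 pc3: +8 =518
r57=111001 pc4: +16 =534
r58=111010 pc4: +16 =550
r59=111011 pc5: +32 =582
r60=111100 pc4: +16 =598
r61=111101 pc5: +32 =630
r62=111110 pc5: +32 =662
r63=111111 pc6: +64 =726
r64=1000000 pc1: +2 =728
r65=1000001 pc2: +4 =732
r66=1000010 pc2: +4 =736
r67=1000011 pc3: +8 =744
r68=1000100 pc2: +4 =748
r69=1000101 pc3: +8 =756
r70=1000110 pc3: +8 =764
r71=1000111 pc4: +16 =780
r72=1001000 pc2: +4 =784
r73=1001001 pc3: +8 =792
r74=1001010 pc3: +8 =800
r75=1001011 pc4: +16 =816
r76=1001100 pc3: +8 =824
r77=1001101 pc4: +16 =840
r78=1001110 pc4: +16 =856
r79=1001111 pc5: +32 =888
r80=1010000 pc2: +4 =892
r81=1010001 pc3: +8 =900
r82=1010010 pc3: +8 =908
r83=1010011 pc4: +16 =924
r84=1010100 pc3: +8 =932
r85=1010101 pc4: +16 =948
r86=1010110 pc4: +16 =964
r87=1010111 pc5: +32 =996
r88=1011000 pc3: +8 =1004
r89=1011001 pc4: +16 =1020
r90=1011010 pc4: +16 =1036
r91=1011011 pc5: +32 =1068
r92=1011100 pc4: +16 =1084
r93=1011101 pc5: +32 =1116
r94=1011110 pc5: +32 =1148
r95=1011111 pc6: +64 =1212
r96=1100000 pc2: +4 =1216
r97=1100001 pc3: +8 =1224
r98=1100010 pc3: +8 =1232

Answer: 1232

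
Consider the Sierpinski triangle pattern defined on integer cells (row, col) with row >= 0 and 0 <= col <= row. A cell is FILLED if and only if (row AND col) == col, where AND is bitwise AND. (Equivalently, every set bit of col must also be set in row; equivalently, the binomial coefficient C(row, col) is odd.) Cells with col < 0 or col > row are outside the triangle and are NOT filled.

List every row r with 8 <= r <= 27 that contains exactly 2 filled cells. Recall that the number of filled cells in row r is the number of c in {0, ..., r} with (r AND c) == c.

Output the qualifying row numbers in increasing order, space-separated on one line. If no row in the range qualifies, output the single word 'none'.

Answer: 8 16

Derivation:
Row r has 2^popcount(r) filled cells, so we need popcount(r) = log2(2) = 1.
Scan r = 8..27 and keep those with exactly 1 one-bits:
r=8=1000 popcount=1 -> KEEP
r=9=1001 popcount=2 -> skip
r=10=1010 popcount=2 -> skip
r=11=1011 popcount=3 -> skip
r=12=1100 popcount=2 -> skip
r=13=1101 popcount=3 -> skip
r=14=1110 popcount=3 -> skip
r=15=1111 popcount=4 -> skip
r=16=10000 popcount=1 -> KEEP
r=17=10001 popcount=2 -> skip
r=18=10010 popcount=2 -> skip
r=19=10011 popcount=3 -> skip
r=20=10100 popcount=2 -> skip
r=21=10101 popcount=3 -> skip
r=22=10110 popcount=3 -> skip
r=23=10111 popcount=4 -> skip
r=24=11000 popcount=2 -> skip
r=25=11001 popcount=3 -> skip
r=26=11010 popcount=3 -> skip
r=27=11011 popcount=4 -> skip
Kept rows: 8 16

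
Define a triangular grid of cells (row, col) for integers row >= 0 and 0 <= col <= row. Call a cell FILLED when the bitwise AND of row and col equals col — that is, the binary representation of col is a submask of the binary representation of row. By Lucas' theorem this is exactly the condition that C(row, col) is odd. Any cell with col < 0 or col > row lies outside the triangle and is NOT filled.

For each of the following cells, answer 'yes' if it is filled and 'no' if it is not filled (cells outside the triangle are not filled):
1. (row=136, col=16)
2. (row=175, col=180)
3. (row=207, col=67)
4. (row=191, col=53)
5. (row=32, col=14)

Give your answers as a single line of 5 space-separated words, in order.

Answer: no no yes yes no

Derivation:
(136,16): row=0b10001000, col=0b10000, row AND col = 0b0 = 0; 0 != 16 -> empty
(175,180): col outside [0, 175] -> not filled
(207,67): row=0b11001111, col=0b1000011, row AND col = 0b1000011 = 67; 67 == 67 -> filled
(191,53): row=0b10111111, col=0b110101, row AND col = 0b110101 = 53; 53 == 53 -> filled
(32,14): row=0b100000, col=0b1110, row AND col = 0b0 = 0; 0 != 14 -> empty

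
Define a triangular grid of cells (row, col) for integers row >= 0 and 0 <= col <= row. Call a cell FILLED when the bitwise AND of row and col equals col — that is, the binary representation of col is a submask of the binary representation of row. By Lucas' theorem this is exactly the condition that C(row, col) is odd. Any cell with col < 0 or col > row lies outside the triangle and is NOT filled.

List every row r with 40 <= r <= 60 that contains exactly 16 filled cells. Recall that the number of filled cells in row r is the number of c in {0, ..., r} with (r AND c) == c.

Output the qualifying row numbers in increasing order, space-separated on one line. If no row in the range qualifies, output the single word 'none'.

Answer: 43 45 46 51 53 54 57 58 60

Derivation:
Row r has 2^popcount(r) filled cells, so we need popcount(r) = log2(16) = 4.
Scan r = 40..60 and keep those with exactly 4 one-bits:
r=40=101000 popcount=2 -> skip
r=41=101001 popcount=3 -> skip
r=42=101010 popcount=3 -> skip
r=43=101011 popcount=4 -> KEEP
r=44=101100 popcount=3 -> skip
r=45=101101 popcount=4 -> KEEP
r=46=101110 popcount=4 -> KEEP
r=47=101111 popcount=5 -> skip
r=48=110000 popcount=2 -> skip
r=49=110001 popcount=3 -> skip
r=50=110010 popcount=3 -> skip
r=51=110011 popcount=4 -> KEEP
r=52=110100 popcount=3 -> skip
r=53=110101 popcount=4 -> KEEP
r=54=110110 popcount=4 -> KEEP
r=55=110111 popcount=5 -> skip
r=56=111000 popcount=3 -> skip
r=57=111001 popcount=4 -> KEEP
r=58=111010 popcount=4 -> KEEP
r=59=111011 popcount=5 -> skip
r=60=111100 popcount=4 -> KEEP
Kept rows: 43 45 46 51 53 54 57 58 60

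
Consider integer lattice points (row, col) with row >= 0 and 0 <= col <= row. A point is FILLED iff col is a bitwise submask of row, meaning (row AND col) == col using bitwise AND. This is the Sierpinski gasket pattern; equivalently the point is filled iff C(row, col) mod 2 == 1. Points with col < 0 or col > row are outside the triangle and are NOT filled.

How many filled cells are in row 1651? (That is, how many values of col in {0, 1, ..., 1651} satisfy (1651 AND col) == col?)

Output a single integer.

Answer: 128

Derivation:
1651 in binary = 11001110011
popcount(1651) = number of 1-bits in 11001110011 = 7
A col c satisfies (1651 AND c) == c iff every set bit of c is also set in 1651; each of the 7 set bits of 1651 can independently be on or off in c.
count = 2^7 = 128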